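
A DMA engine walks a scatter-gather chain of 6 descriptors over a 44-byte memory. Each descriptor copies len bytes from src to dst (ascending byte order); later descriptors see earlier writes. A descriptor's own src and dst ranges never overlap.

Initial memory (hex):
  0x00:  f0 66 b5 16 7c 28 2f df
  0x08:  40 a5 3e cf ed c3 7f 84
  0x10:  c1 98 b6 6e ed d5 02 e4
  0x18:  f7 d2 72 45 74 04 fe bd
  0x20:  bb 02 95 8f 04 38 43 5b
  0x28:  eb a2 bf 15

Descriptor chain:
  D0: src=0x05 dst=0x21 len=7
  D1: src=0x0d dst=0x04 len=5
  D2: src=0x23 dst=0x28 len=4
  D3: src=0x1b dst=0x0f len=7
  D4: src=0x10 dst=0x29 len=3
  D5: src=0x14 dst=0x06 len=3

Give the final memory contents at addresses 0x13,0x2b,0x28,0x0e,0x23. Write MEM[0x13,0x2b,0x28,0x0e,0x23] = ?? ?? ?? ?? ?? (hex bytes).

MEM[0x13,0x2b,0x28,0x0e,0x23] = bd fe df 7f df

[0] 0x05->0x21 len=7 : 28 2f df 40 a5 3e cf
[1] 0x0d->0x04 len=5 : c3 7f 84 c1 98
[2] 0x23->0x28 len=4 : df 40 a5 3e
[3] 0x1b->0x0f len=7 : 45 74 04 fe bd bb 28
[4] 0x10->0x29 len=3 : 74 04 fe
[5] 0x14->0x06 len=3 : bb 28 02
query mem[0x13]=0xbd, mem[0x2b]=0xfe, mem[0x28]=0xdf, mem[0x0e]=0x7f, mem[0x23]=0xdf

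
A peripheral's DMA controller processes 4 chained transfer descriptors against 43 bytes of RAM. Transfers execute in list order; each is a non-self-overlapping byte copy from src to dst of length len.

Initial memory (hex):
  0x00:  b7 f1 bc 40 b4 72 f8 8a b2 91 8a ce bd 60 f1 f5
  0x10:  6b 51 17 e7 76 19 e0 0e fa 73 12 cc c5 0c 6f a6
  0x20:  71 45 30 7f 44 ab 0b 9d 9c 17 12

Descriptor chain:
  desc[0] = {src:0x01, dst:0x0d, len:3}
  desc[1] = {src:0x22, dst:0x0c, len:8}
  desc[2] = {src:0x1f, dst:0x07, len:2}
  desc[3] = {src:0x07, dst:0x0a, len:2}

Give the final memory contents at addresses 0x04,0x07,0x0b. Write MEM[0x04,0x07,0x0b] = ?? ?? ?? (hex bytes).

[0] 0x01->0x0d len=3 : f1 bc 40
[1] 0x22->0x0c len=8 : 30 7f 44 ab 0b 9d 9c 17
[2] 0x1f->0x07 len=2 : a6 71
[3] 0x07->0x0a len=2 : a6 71
query mem[0x04]=0xb4, mem[0x07]=0xa6, mem[0x0b]=0x71

MEM[0x04,0x07,0x0b] = b4 a6 71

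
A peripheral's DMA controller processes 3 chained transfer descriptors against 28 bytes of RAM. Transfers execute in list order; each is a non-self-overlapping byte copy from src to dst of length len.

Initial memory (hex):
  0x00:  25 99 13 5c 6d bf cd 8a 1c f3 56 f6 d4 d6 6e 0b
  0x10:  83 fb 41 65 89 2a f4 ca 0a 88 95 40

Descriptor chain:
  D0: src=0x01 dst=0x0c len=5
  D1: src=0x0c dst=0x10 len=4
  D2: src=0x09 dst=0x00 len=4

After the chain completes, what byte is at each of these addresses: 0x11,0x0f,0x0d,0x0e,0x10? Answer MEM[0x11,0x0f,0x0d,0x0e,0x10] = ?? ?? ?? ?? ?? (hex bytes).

MEM[0x11,0x0f,0x0d,0x0e,0x10] = 13 6d 13 5c 99

  after D0: wrote 5B at 0x0c = 99135c6dbf
  after D1: wrote 4B at 0x10 = 99135c6d
  after D2: wrote 4B at 0x00 = f356f699
query mem[0x11]=0x13, mem[0x0f]=0x6d, mem[0x0d]=0x13, mem[0x0e]=0x5c, mem[0x10]=0x99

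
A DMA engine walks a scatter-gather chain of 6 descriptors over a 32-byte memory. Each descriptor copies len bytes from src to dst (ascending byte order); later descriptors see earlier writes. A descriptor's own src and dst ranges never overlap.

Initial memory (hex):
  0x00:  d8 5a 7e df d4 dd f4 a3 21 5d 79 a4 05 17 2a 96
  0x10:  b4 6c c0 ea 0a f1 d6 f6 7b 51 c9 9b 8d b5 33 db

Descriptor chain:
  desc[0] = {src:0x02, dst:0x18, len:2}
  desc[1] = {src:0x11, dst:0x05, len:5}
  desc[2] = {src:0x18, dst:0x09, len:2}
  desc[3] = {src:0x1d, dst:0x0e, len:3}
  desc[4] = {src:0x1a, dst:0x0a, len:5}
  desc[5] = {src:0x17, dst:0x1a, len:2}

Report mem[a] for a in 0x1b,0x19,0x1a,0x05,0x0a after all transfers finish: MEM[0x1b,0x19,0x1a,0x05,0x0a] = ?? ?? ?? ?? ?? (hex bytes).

  after D0: wrote 2B at 0x18 = 7edf
  after D1: wrote 5B at 0x05 = 6cc0ea0af1
  after D2: wrote 2B at 0x09 = 7edf
  after D3: wrote 3B at 0x0e = b533db
  after D4: wrote 5B at 0x0a = c99b8db533
  after D5: wrote 2B at 0x1a = f67e
query mem[0x1b]=0x7e, mem[0x19]=0xdf, mem[0x1a]=0xf6, mem[0x05]=0x6c, mem[0x0a]=0xc9

MEM[0x1b,0x19,0x1a,0x05,0x0a] = 7e df f6 6c c9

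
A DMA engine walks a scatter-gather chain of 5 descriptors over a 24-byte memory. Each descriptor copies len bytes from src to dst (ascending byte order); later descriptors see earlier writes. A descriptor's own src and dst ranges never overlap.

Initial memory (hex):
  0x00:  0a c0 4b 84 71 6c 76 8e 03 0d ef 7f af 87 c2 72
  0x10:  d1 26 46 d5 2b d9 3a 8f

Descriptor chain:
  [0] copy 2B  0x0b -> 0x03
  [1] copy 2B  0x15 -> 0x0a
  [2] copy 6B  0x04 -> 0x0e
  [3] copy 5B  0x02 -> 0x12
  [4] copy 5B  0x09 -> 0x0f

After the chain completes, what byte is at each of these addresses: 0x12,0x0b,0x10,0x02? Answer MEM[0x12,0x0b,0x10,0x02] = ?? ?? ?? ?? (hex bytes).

MEM[0x12,0x0b,0x10,0x02] = af 3a d9 4b

#0 dst[0x03+2] := {0x7f,0xaf}
#1 dst[0x0a+2] := {0xd9,0x3a}
#2 dst[0x0e+6] := {0xaf,0x6c,0x76,0x8e,0x03,0x0d}
#3 dst[0x12+5] := {0x4b,0x7f,0xaf,0x6c,0x76}
#4 dst[0x0f+5] := {0x0d,0xd9,0x3a,0xaf,0x87}
query mem[0x12]=0xaf, mem[0x0b]=0x3a, mem[0x10]=0xd9, mem[0x02]=0x4b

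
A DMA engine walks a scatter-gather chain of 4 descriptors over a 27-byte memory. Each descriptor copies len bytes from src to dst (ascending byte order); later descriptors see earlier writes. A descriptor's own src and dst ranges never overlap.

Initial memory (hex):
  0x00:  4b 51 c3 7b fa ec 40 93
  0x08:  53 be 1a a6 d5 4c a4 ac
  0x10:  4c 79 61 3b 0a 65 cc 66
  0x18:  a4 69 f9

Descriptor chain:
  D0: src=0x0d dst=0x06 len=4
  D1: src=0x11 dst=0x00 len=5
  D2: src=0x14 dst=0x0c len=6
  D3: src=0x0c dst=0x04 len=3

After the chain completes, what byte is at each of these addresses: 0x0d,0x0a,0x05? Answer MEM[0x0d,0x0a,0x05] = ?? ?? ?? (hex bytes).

MEM[0x0d,0x0a,0x05] = 65 1a 65

  after D0: wrote 4B at 0x06 = 4ca4ac4c
  after D1: wrote 5B at 0x00 = 79613b0a65
  after D2: wrote 6B at 0x0c = 0a65cc66a469
  after D3: wrote 3B at 0x04 = 0a65cc
query mem[0x0d]=0x65, mem[0x0a]=0x1a, mem[0x05]=0x65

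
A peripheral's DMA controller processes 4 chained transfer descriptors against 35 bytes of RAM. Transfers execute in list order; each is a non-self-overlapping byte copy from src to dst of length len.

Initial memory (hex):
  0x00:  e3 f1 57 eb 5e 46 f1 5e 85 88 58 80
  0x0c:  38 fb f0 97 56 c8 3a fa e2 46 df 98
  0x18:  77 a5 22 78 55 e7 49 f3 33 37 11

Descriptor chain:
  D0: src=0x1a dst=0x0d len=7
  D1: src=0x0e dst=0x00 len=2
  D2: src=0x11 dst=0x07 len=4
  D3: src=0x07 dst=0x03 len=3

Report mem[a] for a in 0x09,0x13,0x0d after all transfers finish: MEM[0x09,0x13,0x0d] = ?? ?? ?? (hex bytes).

MEM[0x09,0x13,0x0d] = 33 33 22

#0 dst[0x0d+7] := {0x22,0x78,0x55,0xe7,0x49,0xf3,0x33}
#1 dst[0x00+2] := {0x78,0x55}
#2 dst[0x07+4] := {0x49,0xf3,0x33,0xe2}
#3 dst[0x03+3] := {0x49,0xf3,0x33}
query mem[0x09]=0x33, mem[0x13]=0x33, mem[0x0d]=0x22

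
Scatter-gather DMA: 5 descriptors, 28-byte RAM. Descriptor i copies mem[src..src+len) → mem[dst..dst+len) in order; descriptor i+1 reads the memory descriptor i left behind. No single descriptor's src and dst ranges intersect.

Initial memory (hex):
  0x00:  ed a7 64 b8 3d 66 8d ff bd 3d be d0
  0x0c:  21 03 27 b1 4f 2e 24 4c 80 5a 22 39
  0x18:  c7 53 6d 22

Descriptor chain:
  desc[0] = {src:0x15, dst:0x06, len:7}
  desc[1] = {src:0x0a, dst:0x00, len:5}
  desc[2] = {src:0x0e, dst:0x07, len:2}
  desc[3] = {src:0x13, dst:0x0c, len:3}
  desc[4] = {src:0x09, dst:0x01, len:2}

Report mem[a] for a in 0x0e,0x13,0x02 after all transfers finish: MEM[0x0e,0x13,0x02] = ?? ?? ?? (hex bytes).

[0] 0x15->0x06 len=7 : 5a 22 39 c7 53 6d 22
[1] 0x0a->0x00 len=5 : 53 6d 22 03 27
[2] 0x0e->0x07 len=2 : 27 b1
[3] 0x13->0x0c len=3 : 4c 80 5a
[4] 0x09->0x01 len=2 : c7 53
query mem[0x0e]=0x5a, mem[0x13]=0x4c, mem[0x02]=0x53

MEM[0x0e,0x13,0x02] = 5a 4c 53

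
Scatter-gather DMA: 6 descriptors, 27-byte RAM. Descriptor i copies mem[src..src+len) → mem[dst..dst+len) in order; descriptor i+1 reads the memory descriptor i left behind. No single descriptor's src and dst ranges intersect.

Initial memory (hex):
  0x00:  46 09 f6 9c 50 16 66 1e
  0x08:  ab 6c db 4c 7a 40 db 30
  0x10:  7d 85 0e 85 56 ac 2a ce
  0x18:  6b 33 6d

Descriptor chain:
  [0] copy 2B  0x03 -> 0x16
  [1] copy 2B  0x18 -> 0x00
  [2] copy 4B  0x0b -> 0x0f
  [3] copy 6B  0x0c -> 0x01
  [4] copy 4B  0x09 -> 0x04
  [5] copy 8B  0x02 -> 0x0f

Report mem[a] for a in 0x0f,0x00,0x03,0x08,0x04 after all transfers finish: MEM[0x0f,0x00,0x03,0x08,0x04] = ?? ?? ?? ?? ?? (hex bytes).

MEM[0x0f,0x00,0x03,0x08,0x04] = 40 6b db ab 6c

#0 dst[0x16+2] := {0x9c,0x50}
#1 dst[0x00+2] := {0x6b,0x33}
#2 dst[0x0f+4] := {0x4c,0x7a,0x40,0xdb}
#3 dst[0x01+6] := {0x7a,0x40,0xdb,0x4c,0x7a,0x40}
#4 dst[0x04+4] := {0x6c,0xdb,0x4c,0x7a}
#5 dst[0x0f+8] := {0x40,0xdb,0x6c,0xdb,0x4c,0x7a,0xab,0x6c}
query mem[0x0f]=0x40, mem[0x00]=0x6b, mem[0x03]=0xdb, mem[0x08]=0xab, mem[0x04]=0x6c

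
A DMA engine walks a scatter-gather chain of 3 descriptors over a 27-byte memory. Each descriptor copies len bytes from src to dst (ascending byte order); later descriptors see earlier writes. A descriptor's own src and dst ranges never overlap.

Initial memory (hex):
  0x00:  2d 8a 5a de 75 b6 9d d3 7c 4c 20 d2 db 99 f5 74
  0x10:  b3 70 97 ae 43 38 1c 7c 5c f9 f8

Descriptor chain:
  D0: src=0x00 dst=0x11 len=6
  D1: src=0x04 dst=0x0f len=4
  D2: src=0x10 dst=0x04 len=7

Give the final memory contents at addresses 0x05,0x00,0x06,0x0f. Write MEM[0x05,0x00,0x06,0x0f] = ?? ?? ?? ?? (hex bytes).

[0] 0x00->0x11 len=6 : 2d 8a 5a de 75 b6
[1] 0x04->0x0f len=4 : 75 b6 9d d3
[2] 0x10->0x04 len=7 : b6 9d d3 5a de 75 b6
query mem[0x05]=0x9d, mem[0x00]=0x2d, mem[0x06]=0xd3, mem[0x0f]=0x75

MEM[0x05,0x00,0x06,0x0f] = 9d 2d d3 75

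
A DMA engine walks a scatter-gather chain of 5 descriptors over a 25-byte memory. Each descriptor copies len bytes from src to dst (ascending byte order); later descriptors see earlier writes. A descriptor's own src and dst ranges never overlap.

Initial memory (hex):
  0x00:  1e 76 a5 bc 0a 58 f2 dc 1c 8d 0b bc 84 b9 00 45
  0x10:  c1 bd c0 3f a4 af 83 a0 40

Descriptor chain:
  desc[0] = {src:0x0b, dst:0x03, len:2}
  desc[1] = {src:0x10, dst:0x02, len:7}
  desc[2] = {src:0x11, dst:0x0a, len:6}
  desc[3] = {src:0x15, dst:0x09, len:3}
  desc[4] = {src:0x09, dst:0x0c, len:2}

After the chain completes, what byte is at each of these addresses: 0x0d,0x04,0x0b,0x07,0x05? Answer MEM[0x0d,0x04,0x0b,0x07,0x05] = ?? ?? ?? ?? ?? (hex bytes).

MEM[0x0d,0x04,0x0b,0x07,0x05] = 83 c0 a0 af 3f

  after D0: wrote 2B at 0x03 = bc84
  after D1: wrote 7B at 0x02 = c1bdc03fa4af83
  after D2: wrote 6B at 0x0a = bdc03fa4af83
  after D3: wrote 3B at 0x09 = af83a0
  after D4: wrote 2B at 0x0c = af83
query mem[0x0d]=0x83, mem[0x04]=0xc0, mem[0x0b]=0xa0, mem[0x07]=0xaf, mem[0x05]=0x3f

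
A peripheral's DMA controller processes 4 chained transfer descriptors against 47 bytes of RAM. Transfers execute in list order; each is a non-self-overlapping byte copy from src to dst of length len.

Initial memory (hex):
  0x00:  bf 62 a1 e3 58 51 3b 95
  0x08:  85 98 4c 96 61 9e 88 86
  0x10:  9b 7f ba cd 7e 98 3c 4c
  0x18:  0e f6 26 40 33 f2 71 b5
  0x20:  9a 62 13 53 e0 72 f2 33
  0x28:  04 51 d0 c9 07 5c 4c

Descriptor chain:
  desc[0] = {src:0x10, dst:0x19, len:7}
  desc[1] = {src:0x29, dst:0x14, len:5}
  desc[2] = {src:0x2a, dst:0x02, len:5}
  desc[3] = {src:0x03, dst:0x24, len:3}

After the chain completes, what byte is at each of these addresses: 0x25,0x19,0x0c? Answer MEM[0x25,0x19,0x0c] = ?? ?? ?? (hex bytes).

#0 dst[0x19+7] := {0x9b,0x7f,0xba,0xcd,0x7e,0x98,0x3c}
#1 dst[0x14+5] := {0x51,0xd0,0xc9,0x07,0x5c}
#2 dst[0x02+5] := {0xd0,0xc9,0x07,0x5c,0x4c}
#3 dst[0x24+3] := {0xc9,0x07,0x5c}
query mem[0x25]=0x07, mem[0x19]=0x9b, mem[0x0c]=0x61

MEM[0x25,0x19,0x0c] = 07 9b 61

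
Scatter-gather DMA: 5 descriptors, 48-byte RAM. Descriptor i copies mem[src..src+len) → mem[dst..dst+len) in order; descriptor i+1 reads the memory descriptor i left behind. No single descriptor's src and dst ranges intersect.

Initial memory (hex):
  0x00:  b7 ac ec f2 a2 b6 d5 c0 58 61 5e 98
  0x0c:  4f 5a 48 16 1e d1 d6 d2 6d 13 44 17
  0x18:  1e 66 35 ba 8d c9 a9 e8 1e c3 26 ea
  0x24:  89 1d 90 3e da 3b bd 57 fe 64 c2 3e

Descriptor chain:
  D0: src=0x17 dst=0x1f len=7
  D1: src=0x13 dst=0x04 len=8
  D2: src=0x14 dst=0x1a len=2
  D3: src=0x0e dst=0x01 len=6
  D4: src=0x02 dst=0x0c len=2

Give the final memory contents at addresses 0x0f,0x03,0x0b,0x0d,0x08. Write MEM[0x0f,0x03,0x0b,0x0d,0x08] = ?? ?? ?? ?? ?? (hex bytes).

  after D0: wrote 7B at 0x1f = 171e6635ba8dc9
  after D1: wrote 8B at 0x04 = d26d1344171e6635
  after D2: wrote 2B at 0x1a = 6d13
  after D3: wrote 6B at 0x01 = 48161ed1d6d2
  after D4: wrote 2B at 0x0c = 161e
query mem[0x0f]=0x16, mem[0x03]=0x1e, mem[0x0b]=0x35, mem[0x0d]=0x1e, mem[0x08]=0x17

MEM[0x0f,0x03,0x0b,0x0d,0x08] = 16 1e 35 1e 17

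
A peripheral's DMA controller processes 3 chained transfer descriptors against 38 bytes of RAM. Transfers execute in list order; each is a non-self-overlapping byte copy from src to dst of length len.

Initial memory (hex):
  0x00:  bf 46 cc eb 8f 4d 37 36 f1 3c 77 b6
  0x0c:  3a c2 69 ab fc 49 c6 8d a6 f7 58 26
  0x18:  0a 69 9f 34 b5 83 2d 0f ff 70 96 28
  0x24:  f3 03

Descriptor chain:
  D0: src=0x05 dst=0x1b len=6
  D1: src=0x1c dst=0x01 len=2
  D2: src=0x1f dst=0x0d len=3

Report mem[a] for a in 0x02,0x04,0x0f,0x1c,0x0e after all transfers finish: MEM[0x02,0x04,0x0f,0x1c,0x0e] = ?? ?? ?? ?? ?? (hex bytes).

#0 dst[0x1b+6] := {0x4d,0x37,0x36,0xf1,0x3c,0x77}
#1 dst[0x01+2] := {0x37,0x36}
#2 dst[0x0d+3] := {0x3c,0x77,0x70}
query mem[0x02]=0x36, mem[0x04]=0x8f, mem[0x0f]=0x70, mem[0x1c]=0x37, mem[0x0e]=0x77

MEM[0x02,0x04,0x0f,0x1c,0x0e] = 36 8f 70 37 77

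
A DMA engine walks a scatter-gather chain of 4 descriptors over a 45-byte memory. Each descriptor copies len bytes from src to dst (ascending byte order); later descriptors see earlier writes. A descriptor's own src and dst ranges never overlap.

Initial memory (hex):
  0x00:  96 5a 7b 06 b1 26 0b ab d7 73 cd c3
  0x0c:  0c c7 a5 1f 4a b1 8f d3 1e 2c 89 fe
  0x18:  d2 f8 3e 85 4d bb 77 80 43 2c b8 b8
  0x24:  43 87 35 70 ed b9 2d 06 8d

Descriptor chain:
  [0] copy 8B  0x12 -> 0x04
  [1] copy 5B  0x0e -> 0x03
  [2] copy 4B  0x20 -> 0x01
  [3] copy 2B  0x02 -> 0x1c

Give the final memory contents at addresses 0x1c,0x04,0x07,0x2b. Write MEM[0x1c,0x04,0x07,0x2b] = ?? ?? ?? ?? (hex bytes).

#0 dst[0x04+8] := {0x8f,0xd3,0x1e,0x2c,0x89,0xfe,0xd2,0xf8}
#1 dst[0x03+5] := {0xa5,0x1f,0x4a,0xb1,0x8f}
#2 dst[0x01+4] := {0x43,0x2c,0xb8,0xb8}
#3 dst[0x1c+2] := {0x2c,0xb8}
query mem[0x1c]=0x2c, mem[0x04]=0xb8, mem[0x07]=0x8f, mem[0x2b]=0x06

MEM[0x1c,0x04,0x07,0x2b] = 2c b8 8f 06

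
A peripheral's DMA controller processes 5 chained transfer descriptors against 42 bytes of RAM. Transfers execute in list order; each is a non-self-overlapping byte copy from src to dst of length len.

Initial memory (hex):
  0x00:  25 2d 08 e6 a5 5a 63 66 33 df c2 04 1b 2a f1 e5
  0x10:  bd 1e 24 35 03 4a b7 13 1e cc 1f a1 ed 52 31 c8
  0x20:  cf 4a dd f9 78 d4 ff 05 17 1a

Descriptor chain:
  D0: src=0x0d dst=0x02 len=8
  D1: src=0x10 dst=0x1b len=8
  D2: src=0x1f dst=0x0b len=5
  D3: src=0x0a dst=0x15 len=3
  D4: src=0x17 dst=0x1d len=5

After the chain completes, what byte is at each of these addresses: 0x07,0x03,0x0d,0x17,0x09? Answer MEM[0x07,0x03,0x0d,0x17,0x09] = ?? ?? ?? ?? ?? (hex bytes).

MEM[0x07,0x03,0x0d,0x17,0x09] = 24 f1 b7 4a 03

#0 dst[0x02+8] := {0x2a,0xf1,0xe5,0xbd,0x1e,0x24,0x35,0x03}
#1 dst[0x1b+8] := {0xbd,0x1e,0x24,0x35,0x03,0x4a,0xb7,0x13}
#2 dst[0x0b+5] := {0x03,0x4a,0xb7,0x13,0xf9}
#3 dst[0x15+3] := {0xc2,0x03,0x4a}
#4 dst[0x1d+5] := {0x4a,0x1e,0xcc,0x1f,0xbd}
query mem[0x07]=0x24, mem[0x03]=0xf1, mem[0x0d]=0xb7, mem[0x17]=0x4a, mem[0x09]=0x03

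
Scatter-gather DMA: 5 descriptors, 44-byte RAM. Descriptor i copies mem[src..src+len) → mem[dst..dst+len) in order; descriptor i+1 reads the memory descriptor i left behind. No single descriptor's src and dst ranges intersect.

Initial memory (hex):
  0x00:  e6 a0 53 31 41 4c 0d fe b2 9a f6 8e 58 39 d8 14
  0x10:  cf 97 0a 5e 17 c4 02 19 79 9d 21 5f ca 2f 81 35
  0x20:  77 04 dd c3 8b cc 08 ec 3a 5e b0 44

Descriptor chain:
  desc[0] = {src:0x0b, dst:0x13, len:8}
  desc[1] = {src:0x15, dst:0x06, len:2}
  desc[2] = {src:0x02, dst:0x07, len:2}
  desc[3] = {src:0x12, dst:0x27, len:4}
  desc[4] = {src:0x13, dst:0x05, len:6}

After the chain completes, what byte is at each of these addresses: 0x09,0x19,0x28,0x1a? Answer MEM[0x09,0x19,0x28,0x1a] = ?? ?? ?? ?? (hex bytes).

MEM[0x09,0x19,0x28,0x1a] = 14 97 8e 0a

  after D0: wrote 8B at 0x13 = 8e5839d814cf970a
  after D1: wrote 2B at 0x06 = 39d8
  after D2: wrote 2B at 0x07 = 5331
  after D3: wrote 4B at 0x27 = 0a8e5839
  after D4: wrote 6B at 0x05 = 8e5839d814cf
query mem[0x09]=0x14, mem[0x19]=0x97, mem[0x28]=0x8e, mem[0x1a]=0x0a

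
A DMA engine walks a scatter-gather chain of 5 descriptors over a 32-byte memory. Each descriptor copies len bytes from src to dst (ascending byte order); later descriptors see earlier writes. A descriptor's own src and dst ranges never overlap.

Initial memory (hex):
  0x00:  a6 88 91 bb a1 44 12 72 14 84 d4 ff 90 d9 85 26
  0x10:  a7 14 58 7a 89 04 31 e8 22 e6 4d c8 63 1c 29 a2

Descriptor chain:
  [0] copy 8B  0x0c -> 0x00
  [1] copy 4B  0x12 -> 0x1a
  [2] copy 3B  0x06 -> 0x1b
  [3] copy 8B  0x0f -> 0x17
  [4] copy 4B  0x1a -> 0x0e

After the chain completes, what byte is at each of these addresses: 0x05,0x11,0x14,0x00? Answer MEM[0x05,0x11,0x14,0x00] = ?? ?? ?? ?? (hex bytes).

MEM[0x05,0x11,0x14,0x00] = 14 04 89 90

  after D0: wrote 8B at 0x00 = 90d98526a714587a
  after D1: wrote 4B at 0x1a = 587a8904
  after D2: wrote 3B at 0x1b = 587a14
  after D3: wrote 8B at 0x17 = 26a714587a890431
  after D4: wrote 4B at 0x0e = 587a8904
query mem[0x05]=0x14, mem[0x11]=0x04, mem[0x14]=0x89, mem[0x00]=0x90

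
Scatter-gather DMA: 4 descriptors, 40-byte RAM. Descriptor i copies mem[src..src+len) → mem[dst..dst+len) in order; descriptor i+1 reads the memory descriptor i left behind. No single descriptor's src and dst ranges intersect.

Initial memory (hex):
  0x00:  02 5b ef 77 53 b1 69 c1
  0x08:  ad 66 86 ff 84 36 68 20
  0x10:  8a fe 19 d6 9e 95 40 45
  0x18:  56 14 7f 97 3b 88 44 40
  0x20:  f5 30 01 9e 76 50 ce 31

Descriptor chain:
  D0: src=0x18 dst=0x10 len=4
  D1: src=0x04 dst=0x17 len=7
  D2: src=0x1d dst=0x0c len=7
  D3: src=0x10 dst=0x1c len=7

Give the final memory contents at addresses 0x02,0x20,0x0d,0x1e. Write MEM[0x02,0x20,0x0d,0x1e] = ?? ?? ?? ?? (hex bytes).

MEM[0x02,0x20,0x0d,0x1e] = ef 9e 44 9e

#0 dst[0x10+4] := {0x56,0x14,0x7f,0x97}
#1 dst[0x17+7] := {0x53,0xb1,0x69,0xc1,0xad,0x66,0x86}
#2 dst[0x0c+7] := {0x86,0x44,0x40,0xf5,0x30,0x01,0x9e}
#3 dst[0x1c+7] := {0x30,0x01,0x9e,0x97,0x9e,0x95,0x40}
query mem[0x02]=0xef, mem[0x20]=0x9e, mem[0x0d]=0x44, mem[0x1e]=0x9e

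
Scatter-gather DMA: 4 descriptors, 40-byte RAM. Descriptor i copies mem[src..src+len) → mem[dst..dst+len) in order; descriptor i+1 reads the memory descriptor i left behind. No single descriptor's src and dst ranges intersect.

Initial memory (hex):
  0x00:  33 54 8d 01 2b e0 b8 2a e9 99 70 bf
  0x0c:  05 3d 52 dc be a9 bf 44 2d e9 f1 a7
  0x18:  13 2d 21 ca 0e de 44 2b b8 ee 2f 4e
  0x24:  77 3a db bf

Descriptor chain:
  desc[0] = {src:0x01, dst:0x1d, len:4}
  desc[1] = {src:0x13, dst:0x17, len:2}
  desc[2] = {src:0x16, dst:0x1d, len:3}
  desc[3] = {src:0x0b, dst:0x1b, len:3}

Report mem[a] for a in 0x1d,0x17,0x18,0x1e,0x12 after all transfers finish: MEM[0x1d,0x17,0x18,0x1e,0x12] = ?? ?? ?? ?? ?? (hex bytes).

MEM[0x1d,0x17,0x18,0x1e,0x12] = 3d 44 2d 44 bf

[0] 0x01->0x1d len=4 : 54 8d 01 2b
[1] 0x13->0x17 len=2 : 44 2d
[2] 0x16->0x1d len=3 : f1 44 2d
[3] 0x0b->0x1b len=3 : bf 05 3d
query mem[0x1d]=0x3d, mem[0x17]=0x44, mem[0x18]=0x2d, mem[0x1e]=0x44, mem[0x12]=0xbf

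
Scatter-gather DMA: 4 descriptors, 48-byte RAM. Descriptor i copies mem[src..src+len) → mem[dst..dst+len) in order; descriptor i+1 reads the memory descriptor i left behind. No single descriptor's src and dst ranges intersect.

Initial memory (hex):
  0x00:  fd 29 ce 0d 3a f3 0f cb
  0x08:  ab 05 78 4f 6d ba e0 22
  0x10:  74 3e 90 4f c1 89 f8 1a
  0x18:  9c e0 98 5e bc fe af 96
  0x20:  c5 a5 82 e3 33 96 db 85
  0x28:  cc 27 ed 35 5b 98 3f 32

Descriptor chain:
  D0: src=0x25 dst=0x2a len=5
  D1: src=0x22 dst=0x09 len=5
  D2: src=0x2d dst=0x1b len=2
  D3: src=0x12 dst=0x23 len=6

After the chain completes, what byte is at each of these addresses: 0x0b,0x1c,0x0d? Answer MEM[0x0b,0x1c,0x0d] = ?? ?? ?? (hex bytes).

MEM[0x0b,0x1c,0x0d] = 33 27 db

  after D0: wrote 5B at 0x2a = 96db85cc27
  after D1: wrote 5B at 0x09 = 82e33396db
  after D2: wrote 2B at 0x1b = cc27
  after D3: wrote 6B at 0x23 = 904fc189f81a
query mem[0x0b]=0x33, mem[0x1c]=0x27, mem[0x0d]=0xdb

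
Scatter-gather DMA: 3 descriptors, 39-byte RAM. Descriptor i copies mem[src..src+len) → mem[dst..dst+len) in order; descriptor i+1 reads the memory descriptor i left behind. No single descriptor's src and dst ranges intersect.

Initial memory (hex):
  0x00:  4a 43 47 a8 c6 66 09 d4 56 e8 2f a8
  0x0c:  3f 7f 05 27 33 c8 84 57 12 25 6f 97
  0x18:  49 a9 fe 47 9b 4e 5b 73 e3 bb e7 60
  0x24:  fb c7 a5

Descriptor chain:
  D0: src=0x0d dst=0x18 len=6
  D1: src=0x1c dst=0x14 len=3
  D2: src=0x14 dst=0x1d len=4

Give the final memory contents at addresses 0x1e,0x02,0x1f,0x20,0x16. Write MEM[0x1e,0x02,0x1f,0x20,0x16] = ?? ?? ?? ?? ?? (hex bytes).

  after D0: wrote 6B at 0x18 = 7f052733c884
  after D1: wrote 3B at 0x14 = c8845b
  after D2: wrote 4B at 0x1d = c8845b97
query mem[0x1e]=0x84, mem[0x02]=0x47, mem[0x1f]=0x5b, mem[0x20]=0x97, mem[0x16]=0x5b

MEM[0x1e,0x02,0x1f,0x20,0x16] = 84 47 5b 97 5b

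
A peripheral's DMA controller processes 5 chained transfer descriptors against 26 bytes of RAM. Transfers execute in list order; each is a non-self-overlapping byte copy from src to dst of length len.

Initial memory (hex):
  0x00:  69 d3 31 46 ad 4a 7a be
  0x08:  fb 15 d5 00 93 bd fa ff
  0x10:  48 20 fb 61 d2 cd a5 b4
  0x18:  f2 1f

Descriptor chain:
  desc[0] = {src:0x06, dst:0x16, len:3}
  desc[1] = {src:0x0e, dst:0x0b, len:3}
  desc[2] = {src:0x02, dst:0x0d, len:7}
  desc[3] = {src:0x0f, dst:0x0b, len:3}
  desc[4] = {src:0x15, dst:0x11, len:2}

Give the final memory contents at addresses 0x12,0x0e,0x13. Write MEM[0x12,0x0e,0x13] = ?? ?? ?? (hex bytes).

#0 dst[0x16+3] := {0x7a,0xbe,0xfb}
#1 dst[0x0b+3] := {0xfa,0xff,0x48}
#2 dst[0x0d+7] := {0x31,0x46,0xad,0x4a,0x7a,0xbe,0xfb}
#3 dst[0x0b+3] := {0xad,0x4a,0x7a}
#4 dst[0x11+2] := {0xcd,0x7a}
query mem[0x12]=0x7a, mem[0x0e]=0x46, mem[0x13]=0xfb

MEM[0x12,0x0e,0x13] = 7a 46 fb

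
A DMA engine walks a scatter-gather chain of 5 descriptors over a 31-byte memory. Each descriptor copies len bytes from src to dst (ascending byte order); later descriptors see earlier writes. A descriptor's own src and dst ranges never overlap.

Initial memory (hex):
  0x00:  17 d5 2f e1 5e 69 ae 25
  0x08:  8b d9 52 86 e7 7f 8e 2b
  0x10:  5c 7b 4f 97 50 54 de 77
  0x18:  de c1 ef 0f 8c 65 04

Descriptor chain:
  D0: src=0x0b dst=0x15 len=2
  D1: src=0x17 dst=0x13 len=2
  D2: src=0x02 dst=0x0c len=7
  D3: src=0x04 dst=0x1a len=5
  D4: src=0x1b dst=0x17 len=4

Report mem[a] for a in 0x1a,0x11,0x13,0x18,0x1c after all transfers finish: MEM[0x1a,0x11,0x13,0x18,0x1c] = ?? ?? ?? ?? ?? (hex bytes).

MEM[0x1a,0x11,0x13,0x18,0x1c] = 8b 25 77 ae ae

[0] 0x0b->0x15 len=2 : 86 e7
[1] 0x17->0x13 len=2 : 77 de
[2] 0x02->0x0c len=7 : 2f e1 5e 69 ae 25 8b
[3] 0x04->0x1a len=5 : 5e 69 ae 25 8b
[4] 0x1b->0x17 len=4 : 69 ae 25 8b
query mem[0x1a]=0x8b, mem[0x11]=0x25, mem[0x13]=0x77, mem[0x18]=0xae, mem[0x1c]=0xae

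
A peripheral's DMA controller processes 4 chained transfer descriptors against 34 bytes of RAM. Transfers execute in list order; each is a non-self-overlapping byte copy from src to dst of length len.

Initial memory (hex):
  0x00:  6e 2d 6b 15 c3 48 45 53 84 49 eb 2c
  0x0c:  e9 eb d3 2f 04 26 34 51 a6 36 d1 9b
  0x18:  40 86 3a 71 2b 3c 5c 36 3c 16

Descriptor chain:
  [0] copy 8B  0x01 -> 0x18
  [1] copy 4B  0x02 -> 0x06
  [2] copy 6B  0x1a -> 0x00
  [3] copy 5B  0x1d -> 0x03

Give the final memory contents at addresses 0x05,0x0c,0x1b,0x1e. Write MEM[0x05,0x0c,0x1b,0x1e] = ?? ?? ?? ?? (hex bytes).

MEM[0x05,0x0c,0x1b,0x1e] = 84 e9 c3 53

D0: mem[0x18..0x1f] <- [2d 6b 15 c3 48 45 53 84]
D1: mem[0x06..0x09] <- [6b 15 c3 48]
D2: mem[0x00..0x05] <- [15 c3 48 45 53 84]
D3: mem[0x03..0x07] <- [45 53 84 3c 16]
query mem[0x05]=0x84, mem[0x0c]=0xe9, mem[0x1b]=0xc3, mem[0x1e]=0x53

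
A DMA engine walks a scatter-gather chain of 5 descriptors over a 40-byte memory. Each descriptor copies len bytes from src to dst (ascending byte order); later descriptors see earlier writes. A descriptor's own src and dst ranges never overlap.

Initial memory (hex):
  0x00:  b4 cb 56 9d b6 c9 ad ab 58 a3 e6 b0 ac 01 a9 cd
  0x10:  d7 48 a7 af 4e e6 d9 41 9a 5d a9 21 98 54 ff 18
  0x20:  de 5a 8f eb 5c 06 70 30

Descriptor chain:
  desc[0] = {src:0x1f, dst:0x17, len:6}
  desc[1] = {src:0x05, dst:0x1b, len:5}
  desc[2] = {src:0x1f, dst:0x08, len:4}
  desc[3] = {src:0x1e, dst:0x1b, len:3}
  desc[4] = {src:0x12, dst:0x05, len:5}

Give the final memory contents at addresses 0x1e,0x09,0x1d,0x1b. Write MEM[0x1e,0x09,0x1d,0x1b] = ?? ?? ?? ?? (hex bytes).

  after D0: wrote 6B at 0x17 = 18de5a8feb5c
  after D1: wrote 5B at 0x1b = c9adab58a3
  after D2: wrote 4B at 0x08 = a3de5a8f
  after D3: wrote 3B at 0x1b = 58a3de
  after D4: wrote 5B at 0x05 = a7af4ee6d9
query mem[0x1e]=0x58, mem[0x09]=0xd9, mem[0x1d]=0xde, mem[0x1b]=0x58

MEM[0x1e,0x09,0x1d,0x1b] = 58 d9 de 58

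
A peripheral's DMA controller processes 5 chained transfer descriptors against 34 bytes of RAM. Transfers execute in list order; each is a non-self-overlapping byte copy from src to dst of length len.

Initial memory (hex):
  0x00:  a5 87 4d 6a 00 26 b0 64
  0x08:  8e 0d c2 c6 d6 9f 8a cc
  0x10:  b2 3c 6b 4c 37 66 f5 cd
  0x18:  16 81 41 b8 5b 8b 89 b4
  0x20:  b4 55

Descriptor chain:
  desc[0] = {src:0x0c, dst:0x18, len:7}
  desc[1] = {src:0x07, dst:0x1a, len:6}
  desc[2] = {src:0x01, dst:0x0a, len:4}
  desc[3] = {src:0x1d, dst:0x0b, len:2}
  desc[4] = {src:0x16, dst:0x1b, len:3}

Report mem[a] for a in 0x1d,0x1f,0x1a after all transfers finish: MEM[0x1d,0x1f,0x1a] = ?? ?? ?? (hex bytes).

D0: mem[0x18..0x1e] <- [d6 9f 8a cc b2 3c 6b]
D1: mem[0x1a..0x1f] <- [64 8e 0d c2 c6 d6]
D2: mem[0x0a..0x0d] <- [87 4d 6a 00]
D3: mem[0x0b..0x0c] <- [c2 c6]
D4: mem[0x1b..0x1d] <- [f5 cd d6]
query mem[0x1d]=0xd6, mem[0x1f]=0xd6, mem[0x1a]=0x64

MEM[0x1d,0x1f,0x1a] = d6 d6 64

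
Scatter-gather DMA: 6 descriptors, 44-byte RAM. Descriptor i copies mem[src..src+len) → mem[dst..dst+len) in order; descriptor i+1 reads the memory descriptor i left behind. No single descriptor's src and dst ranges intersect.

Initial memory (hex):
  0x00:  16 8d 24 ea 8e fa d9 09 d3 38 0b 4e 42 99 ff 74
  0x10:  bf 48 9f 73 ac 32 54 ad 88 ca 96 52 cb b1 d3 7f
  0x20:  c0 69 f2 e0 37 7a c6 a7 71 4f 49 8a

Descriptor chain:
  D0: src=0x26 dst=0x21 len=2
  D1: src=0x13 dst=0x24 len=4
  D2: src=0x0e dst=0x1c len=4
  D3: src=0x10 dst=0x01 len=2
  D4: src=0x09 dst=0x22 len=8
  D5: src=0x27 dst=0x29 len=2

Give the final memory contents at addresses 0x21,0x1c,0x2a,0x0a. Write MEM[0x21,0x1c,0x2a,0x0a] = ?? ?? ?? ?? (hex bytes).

MEM[0x21,0x1c,0x2a,0x0a] = c6 ff 74 0b

  after D0: wrote 2B at 0x21 = c6a7
  after D1: wrote 4B at 0x24 = 73ac3254
  after D2: wrote 4B at 0x1c = ff74bf48
  after D3: wrote 2B at 0x01 = bf48
  after D4: wrote 8B at 0x22 = 380b4e4299ff74bf
  after D5: wrote 2B at 0x29 = ff74
query mem[0x21]=0xc6, mem[0x1c]=0xff, mem[0x2a]=0x74, mem[0x0a]=0x0b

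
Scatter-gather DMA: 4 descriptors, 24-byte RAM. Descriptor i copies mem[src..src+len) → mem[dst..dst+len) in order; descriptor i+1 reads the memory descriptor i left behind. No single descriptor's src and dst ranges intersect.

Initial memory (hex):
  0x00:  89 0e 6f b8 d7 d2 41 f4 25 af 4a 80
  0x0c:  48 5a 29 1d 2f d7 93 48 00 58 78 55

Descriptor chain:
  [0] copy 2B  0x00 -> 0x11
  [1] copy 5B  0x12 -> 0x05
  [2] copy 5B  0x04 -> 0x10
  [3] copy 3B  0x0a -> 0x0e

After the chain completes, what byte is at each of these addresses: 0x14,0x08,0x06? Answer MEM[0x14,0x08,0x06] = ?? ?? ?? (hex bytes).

MEM[0x14,0x08,0x06] = 58 58 48

#0 dst[0x11+2] := {0x89,0x0e}
#1 dst[0x05+5] := {0x0e,0x48,0x00,0x58,0x78}
#2 dst[0x10+5] := {0xd7,0x0e,0x48,0x00,0x58}
#3 dst[0x0e+3] := {0x4a,0x80,0x48}
query mem[0x14]=0x58, mem[0x08]=0x58, mem[0x06]=0x48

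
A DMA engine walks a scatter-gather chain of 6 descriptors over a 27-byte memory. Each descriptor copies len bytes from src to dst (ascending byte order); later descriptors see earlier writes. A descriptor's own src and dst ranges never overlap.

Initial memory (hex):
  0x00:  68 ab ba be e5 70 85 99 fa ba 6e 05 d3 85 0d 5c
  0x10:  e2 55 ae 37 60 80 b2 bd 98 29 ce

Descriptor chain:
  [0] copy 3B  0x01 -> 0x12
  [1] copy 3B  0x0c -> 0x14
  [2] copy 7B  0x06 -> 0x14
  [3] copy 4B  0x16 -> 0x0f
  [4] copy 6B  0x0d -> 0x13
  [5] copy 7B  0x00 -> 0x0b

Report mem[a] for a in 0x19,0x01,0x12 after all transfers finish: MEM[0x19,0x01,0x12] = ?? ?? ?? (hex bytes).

MEM[0x19,0x01,0x12] = 05 ab 05

D0: mem[0x12..0x14] <- [ab ba be]
D1: mem[0x14..0x16] <- [d3 85 0d]
D2: mem[0x14..0x1a] <- [85 99 fa ba 6e 05 d3]
D3: mem[0x0f..0x12] <- [fa ba 6e 05]
D4: mem[0x13..0x18] <- [85 0d fa ba 6e 05]
D5: mem[0x0b..0x11] <- [68 ab ba be e5 70 85]
query mem[0x19]=0x05, mem[0x01]=0xab, mem[0x12]=0x05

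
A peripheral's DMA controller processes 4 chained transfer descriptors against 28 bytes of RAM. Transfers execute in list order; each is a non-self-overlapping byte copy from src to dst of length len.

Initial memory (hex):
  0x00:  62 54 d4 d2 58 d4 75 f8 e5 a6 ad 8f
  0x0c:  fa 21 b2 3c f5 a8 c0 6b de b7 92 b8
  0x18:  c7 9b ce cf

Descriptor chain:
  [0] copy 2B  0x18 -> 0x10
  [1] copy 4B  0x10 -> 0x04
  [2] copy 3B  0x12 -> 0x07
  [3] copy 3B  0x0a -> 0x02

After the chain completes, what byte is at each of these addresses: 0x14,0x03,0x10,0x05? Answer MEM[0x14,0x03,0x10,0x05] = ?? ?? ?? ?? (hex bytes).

MEM[0x14,0x03,0x10,0x05] = de 8f c7 9b

[0] 0x18->0x10 len=2 : c7 9b
[1] 0x10->0x04 len=4 : c7 9b c0 6b
[2] 0x12->0x07 len=3 : c0 6b de
[3] 0x0a->0x02 len=3 : ad 8f fa
query mem[0x14]=0xde, mem[0x03]=0x8f, mem[0x10]=0xc7, mem[0x05]=0x9b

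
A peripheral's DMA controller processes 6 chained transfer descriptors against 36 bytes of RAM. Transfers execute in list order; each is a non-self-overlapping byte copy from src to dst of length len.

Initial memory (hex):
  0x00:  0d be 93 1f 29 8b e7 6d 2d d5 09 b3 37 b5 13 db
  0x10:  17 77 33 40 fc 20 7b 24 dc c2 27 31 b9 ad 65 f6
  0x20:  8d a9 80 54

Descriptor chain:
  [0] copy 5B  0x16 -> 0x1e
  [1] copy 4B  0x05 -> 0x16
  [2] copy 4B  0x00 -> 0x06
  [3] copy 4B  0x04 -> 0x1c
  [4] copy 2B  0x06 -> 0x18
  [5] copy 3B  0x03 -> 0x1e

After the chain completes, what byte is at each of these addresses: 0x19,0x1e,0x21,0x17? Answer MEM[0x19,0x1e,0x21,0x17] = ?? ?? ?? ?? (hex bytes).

MEM[0x19,0x1e,0x21,0x17] = be 1f c2 e7

D0: mem[0x1e..0x22] <- [7b 24 dc c2 27]
D1: mem[0x16..0x19] <- [8b e7 6d 2d]
D2: mem[0x06..0x09] <- [0d be 93 1f]
D3: mem[0x1c..0x1f] <- [29 8b 0d be]
D4: mem[0x18..0x19] <- [0d be]
D5: mem[0x1e..0x20] <- [1f 29 8b]
query mem[0x19]=0xbe, mem[0x1e]=0x1f, mem[0x21]=0xc2, mem[0x17]=0xe7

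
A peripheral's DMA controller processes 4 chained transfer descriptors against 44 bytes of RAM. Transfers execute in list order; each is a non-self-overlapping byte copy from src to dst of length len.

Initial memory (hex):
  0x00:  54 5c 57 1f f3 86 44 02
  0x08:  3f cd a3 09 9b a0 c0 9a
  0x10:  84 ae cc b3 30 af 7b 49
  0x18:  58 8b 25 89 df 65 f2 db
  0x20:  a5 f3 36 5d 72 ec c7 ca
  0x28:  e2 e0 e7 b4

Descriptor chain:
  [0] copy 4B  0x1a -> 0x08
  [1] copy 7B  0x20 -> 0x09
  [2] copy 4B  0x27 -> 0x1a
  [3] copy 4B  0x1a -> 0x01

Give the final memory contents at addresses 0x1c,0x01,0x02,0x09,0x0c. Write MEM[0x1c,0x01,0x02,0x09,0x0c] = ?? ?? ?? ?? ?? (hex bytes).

D0: mem[0x08..0x0b] <- [25 89 df 65]
D1: mem[0x09..0x0f] <- [a5 f3 36 5d 72 ec c7]
D2: mem[0x1a..0x1d] <- [ca e2 e0 e7]
D3: mem[0x01..0x04] <- [ca e2 e0 e7]
query mem[0x1c]=0xe0, mem[0x01]=0xca, mem[0x02]=0xe2, mem[0x09]=0xa5, mem[0x0c]=0x5d

MEM[0x1c,0x01,0x02,0x09,0x0c] = e0 ca e2 a5 5d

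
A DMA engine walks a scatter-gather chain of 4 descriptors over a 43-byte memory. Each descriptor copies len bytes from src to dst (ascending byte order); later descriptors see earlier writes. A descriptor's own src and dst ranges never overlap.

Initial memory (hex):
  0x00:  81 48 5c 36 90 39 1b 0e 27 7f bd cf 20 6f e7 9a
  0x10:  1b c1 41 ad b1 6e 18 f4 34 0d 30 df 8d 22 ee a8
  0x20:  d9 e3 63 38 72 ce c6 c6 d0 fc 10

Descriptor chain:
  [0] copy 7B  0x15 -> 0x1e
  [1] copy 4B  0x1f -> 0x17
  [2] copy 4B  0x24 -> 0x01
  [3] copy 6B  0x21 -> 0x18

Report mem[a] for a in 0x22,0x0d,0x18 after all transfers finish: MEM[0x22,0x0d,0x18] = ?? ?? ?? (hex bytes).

#0 dst[0x1e+7] := {0x6e,0x18,0xf4,0x34,0x0d,0x30,0xdf}
#1 dst[0x17+4] := {0x18,0xf4,0x34,0x0d}
#2 dst[0x01+4] := {0xdf,0xce,0xc6,0xc6}
#3 dst[0x18+6] := {0x34,0x0d,0x30,0xdf,0xce,0xc6}
query mem[0x22]=0x0d, mem[0x0d]=0x6f, mem[0x18]=0x34

MEM[0x22,0x0d,0x18] = 0d 6f 34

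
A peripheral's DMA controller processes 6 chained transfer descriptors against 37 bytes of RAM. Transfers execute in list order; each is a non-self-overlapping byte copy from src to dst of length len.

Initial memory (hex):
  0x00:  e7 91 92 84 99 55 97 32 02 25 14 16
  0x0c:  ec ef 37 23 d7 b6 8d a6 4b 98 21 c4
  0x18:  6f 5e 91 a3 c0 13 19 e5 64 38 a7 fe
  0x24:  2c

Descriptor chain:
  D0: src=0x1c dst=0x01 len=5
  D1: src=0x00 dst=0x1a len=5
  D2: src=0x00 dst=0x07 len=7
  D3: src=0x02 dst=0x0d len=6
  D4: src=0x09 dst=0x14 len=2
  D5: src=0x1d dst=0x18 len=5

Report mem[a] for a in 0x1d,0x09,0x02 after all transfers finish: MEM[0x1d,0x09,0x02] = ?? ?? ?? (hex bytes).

  after D0: wrote 5B at 0x01 = c01319e564
  after D1: wrote 5B at 0x1a = e7c01319e5
  after D2: wrote 7B at 0x07 = e7c01319e56497
  after D3: wrote 6B at 0x0d = 1319e56497e7
  after D4: wrote 2B at 0x14 = 1319
  after D5: wrote 5B at 0x18 = 19e5e56438
query mem[0x1d]=0x19, mem[0x09]=0x13, mem[0x02]=0x13

MEM[0x1d,0x09,0x02] = 19 13 13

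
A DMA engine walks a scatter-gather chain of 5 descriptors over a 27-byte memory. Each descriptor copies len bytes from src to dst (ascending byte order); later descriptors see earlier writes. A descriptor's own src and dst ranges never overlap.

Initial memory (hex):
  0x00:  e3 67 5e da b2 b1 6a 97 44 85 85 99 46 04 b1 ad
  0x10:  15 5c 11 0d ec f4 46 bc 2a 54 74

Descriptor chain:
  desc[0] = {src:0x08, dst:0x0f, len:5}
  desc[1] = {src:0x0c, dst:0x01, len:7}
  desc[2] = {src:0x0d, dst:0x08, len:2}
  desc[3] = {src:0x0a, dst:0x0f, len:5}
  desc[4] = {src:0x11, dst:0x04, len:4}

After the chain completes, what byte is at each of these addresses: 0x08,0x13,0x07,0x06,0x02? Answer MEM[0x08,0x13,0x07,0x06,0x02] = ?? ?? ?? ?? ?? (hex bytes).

  after D0: wrote 5B at 0x0f = 4485859946
  after D1: wrote 7B at 0x01 = 4604b144858599
  after D2: wrote 2B at 0x08 = 04b1
  after D3: wrote 5B at 0x0f = 85994604b1
  after D4: wrote 4B at 0x04 = 4604b1ec
query mem[0x08]=0x04, mem[0x13]=0xb1, mem[0x07]=0xec, mem[0x06]=0xb1, mem[0x02]=0x04

MEM[0x08,0x13,0x07,0x06,0x02] = 04 b1 ec b1 04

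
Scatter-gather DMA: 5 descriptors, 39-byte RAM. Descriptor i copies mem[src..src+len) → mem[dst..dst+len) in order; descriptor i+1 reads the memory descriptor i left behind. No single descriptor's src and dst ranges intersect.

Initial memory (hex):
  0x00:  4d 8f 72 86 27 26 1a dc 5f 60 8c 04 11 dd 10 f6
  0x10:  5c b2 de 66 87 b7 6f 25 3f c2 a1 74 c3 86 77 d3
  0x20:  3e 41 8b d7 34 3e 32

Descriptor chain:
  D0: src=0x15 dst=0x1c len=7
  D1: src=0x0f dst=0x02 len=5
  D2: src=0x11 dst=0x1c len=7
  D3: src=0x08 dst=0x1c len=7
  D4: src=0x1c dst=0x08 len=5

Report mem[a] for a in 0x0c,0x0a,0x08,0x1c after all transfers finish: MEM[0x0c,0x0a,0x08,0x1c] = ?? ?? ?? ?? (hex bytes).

#0 dst[0x1c+7] := {0xb7,0x6f,0x25,0x3f,0xc2,0xa1,0x74}
#1 dst[0x02+5] := {0xf6,0x5c,0xb2,0xde,0x66}
#2 dst[0x1c+7] := {0xb2,0xde,0x66,0x87,0xb7,0x6f,0x25}
#3 dst[0x1c+7] := {0x5f,0x60,0x8c,0x04,0x11,0xdd,0x10}
#4 dst[0x08+5] := {0x5f,0x60,0x8c,0x04,0x11}
query mem[0x0c]=0x11, mem[0x0a]=0x8c, mem[0x08]=0x5f, mem[0x1c]=0x5f

MEM[0x0c,0x0a,0x08,0x1c] = 11 8c 5f 5f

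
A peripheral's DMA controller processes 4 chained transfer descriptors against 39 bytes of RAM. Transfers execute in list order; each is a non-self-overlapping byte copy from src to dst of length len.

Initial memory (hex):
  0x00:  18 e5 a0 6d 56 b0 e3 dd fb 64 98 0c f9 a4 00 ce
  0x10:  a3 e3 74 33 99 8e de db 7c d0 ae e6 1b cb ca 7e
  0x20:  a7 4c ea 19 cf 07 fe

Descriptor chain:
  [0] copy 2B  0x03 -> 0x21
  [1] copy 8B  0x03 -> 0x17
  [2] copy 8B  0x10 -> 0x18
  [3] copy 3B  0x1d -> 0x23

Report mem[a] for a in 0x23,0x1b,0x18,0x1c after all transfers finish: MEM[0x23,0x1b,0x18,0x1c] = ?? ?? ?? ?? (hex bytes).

[0] 0x03->0x21 len=2 : 6d 56
[1] 0x03->0x17 len=8 : 6d 56 b0 e3 dd fb 64 98
[2] 0x10->0x18 len=8 : a3 e3 74 33 99 8e de 6d
[3] 0x1d->0x23 len=3 : 8e de 6d
query mem[0x23]=0x8e, mem[0x1b]=0x33, mem[0x18]=0xa3, mem[0x1c]=0x99

MEM[0x23,0x1b,0x18,0x1c] = 8e 33 a3 99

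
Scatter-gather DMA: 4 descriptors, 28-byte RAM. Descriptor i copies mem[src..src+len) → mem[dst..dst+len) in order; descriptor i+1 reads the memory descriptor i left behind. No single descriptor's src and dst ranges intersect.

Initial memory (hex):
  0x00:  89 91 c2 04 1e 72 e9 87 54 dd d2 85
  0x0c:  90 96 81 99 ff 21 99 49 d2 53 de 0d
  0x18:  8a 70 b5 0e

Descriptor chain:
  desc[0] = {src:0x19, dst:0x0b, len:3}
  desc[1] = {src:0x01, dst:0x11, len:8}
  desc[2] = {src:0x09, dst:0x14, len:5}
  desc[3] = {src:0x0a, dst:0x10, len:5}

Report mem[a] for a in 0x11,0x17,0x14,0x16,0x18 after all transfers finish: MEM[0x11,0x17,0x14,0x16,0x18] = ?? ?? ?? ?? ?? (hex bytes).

[0] 0x19->0x0b len=3 : 70 b5 0e
[1] 0x01->0x11 len=8 : 91 c2 04 1e 72 e9 87 54
[2] 0x09->0x14 len=5 : dd d2 70 b5 0e
[3] 0x0a->0x10 len=5 : d2 70 b5 0e 81
query mem[0x11]=0x70, mem[0x17]=0xb5, mem[0x14]=0x81, mem[0x16]=0x70, mem[0x18]=0x0e

MEM[0x11,0x17,0x14,0x16,0x18] = 70 b5 81 70 0e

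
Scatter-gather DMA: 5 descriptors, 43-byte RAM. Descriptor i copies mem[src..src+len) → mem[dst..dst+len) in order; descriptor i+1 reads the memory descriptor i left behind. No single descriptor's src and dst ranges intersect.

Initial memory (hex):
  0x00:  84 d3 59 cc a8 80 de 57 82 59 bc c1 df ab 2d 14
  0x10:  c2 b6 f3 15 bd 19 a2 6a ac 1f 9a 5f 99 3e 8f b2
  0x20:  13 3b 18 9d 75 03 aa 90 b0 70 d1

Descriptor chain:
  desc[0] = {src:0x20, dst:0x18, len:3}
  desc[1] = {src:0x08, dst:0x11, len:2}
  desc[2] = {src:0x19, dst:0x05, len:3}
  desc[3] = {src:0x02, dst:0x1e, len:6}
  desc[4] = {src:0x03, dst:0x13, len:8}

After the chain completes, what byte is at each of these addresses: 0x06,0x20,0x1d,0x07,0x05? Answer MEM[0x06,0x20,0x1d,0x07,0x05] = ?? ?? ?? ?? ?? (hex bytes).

  after D0: wrote 3B at 0x18 = 133b18
  after D1: wrote 2B at 0x11 = 8259
  after D2: wrote 3B at 0x05 = 3b185f
  after D3: wrote 6B at 0x1e = 59cca83b185f
  after D4: wrote 8B at 0x13 = cca83b185f8259bc
query mem[0x06]=0x18, mem[0x20]=0xa8, mem[0x1d]=0x3e, mem[0x07]=0x5f, mem[0x05]=0x3b

MEM[0x06,0x20,0x1d,0x07,0x05] = 18 a8 3e 5f 3b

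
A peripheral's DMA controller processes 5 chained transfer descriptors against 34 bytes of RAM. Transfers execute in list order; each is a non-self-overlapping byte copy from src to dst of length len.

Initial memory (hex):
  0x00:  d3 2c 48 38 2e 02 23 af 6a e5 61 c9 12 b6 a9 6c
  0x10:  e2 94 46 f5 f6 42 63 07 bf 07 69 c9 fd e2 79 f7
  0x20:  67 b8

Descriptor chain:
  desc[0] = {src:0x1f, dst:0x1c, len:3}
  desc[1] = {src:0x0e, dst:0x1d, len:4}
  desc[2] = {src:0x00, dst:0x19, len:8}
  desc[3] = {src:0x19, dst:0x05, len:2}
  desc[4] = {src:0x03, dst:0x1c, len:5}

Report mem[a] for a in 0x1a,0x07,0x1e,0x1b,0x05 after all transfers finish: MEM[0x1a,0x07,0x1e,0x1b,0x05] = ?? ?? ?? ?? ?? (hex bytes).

  after D0: wrote 3B at 0x1c = f767b8
  after D1: wrote 4B at 0x1d = a96ce294
  after D2: wrote 8B at 0x19 = d32c48382e0223af
  after D3: wrote 2B at 0x05 = d32c
  after D4: wrote 5B at 0x1c = 382ed32caf
query mem[0x1a]=0x2c, mem[0x07]=0xaf, mem[0x1e]=0xd3, mem[0x1b]=0x48, mem[0x05]=0xd3

MEM[0x1a,0x07,0x1e,0x1b,0x05] = 2c af d3 48 d3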